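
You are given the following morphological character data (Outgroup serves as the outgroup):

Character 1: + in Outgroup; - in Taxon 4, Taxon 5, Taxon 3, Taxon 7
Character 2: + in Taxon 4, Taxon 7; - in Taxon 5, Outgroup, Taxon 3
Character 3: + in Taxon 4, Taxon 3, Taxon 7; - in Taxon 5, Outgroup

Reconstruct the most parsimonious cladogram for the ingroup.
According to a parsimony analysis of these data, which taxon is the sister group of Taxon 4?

Character polarity is set by the outgroup: the derived state is whichever differs from the outgroup's state, so for Character 1 the derived state is '-', and for the remaining characters it is '+'.
All ingroup taxa share the derived state '-' for Character 1; it defines the ingroup but does not resolve relationships within it.
Only Taxon 4 and Taxon 7 show the derived state '+' for Character 2, supporting them as a clade.
Only Taxon 3, Taxon 4, and Taxon 7 show the derived state '+' for Character 3, supporting them as a clade.
Most parsimonious ingroup topology: (((Taxon 4,Taxon 7),Taxon 3),Taxon 5).
Taxon 4 and Taxon 7 form a cherry on this tree, so they are sister taxa.

Taxon 7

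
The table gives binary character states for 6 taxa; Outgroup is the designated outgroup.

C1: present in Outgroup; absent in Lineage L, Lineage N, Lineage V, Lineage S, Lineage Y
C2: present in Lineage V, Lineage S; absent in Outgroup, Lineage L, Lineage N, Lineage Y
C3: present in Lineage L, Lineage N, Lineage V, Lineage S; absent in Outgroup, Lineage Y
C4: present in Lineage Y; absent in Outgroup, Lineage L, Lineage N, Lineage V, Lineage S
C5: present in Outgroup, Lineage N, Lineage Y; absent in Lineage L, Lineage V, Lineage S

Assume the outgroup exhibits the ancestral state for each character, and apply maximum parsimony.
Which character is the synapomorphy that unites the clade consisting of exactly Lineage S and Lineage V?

C2

Character polarity is set by the outgroup: the derived state is whichever differs from the outgroup's state, so for C1, C5 the derived state is 'absent', and for the remaining characters it is 'present'.
All ingroup taxa share the derived state 'absent' for C1; it defines the ingroup but does not resolve relationships within it.
C2 (derived state 'present') is shared by Lineage S and Lineage V — a synapomorphy uniting that clade.
C3: derived state 'present' in Lineage L, Lineage N, Lineage S, and Lineage V only — synapomorphy for {Lineage L, Lineage N, Lineage S, Lineage V}.
C4 (derived state 'present') is unique to Lineage Y (autapomorphy; uninformative for grouping).
Only Lineage L, Lineage S, and Lineage V show the derived state 'absent' for C5, supporting them as a clade.
Most parsimonious ingroup topology: (((Lineage L,(Lineage V,Lineage S)),Lineage N),Lineage Y).
The clade {Lineage S, Lineage V} is supported by C2: its derived state 'present' occurs in exactly those taxa and in no other taxon (including the outgroup).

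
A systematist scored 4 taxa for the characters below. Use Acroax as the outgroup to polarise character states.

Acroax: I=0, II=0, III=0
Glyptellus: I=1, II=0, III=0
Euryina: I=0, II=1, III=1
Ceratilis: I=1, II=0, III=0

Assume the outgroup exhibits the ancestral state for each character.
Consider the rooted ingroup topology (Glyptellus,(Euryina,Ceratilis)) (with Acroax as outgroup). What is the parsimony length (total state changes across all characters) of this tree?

4

Map each character onto (Glyptellus,(Euryina,Ceratilis)) (rooted by Acroax) and count the minimum state changes it requires (Fitch parsimony):
I: 2; II: 1; III: 1.
Total tree length = 4.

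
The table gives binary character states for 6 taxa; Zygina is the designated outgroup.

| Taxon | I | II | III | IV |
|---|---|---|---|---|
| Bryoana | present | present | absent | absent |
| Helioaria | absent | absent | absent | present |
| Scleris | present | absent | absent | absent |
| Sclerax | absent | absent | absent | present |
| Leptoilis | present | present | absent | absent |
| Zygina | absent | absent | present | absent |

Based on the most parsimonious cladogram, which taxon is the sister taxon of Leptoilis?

Character polarity is set by the outgroup: the derived state is whichever differs from the outgroup's state, so for III the derived state is 'absent', and for the remaining characters it is 'present'.
I: derived state 'present' in Bryoana, Leptoilis, and Scleris only — synapomorphy for {Bryoana, Leptoilis, Scleris}.
II (derived state 'present') is shared by Bryoana and Leptoilis — a synapomorphy uniting that clade.
III (derived state 'absent') is shared by all ingroup taxa — unites the whole ingroup.
Only Helioaria and Sclerax show the derived state 'present' for IV, supporting them as a clade.
Most parsimonious ingroup topology: ((Helioaria,Sclerax),(Scleris,(Leptoilis,Bryoana))).
Leptoilis and Bryoana form a cherry on this tree, so they are sister taxa.

Bryoana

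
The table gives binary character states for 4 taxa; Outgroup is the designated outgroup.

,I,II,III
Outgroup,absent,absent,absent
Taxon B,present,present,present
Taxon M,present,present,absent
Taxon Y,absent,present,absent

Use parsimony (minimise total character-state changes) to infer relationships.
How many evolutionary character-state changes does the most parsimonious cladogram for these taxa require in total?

3

The outgroup has state 'absent' for every character, so 'present' is the derived state throughout.
I: derived state 'present' in Taxon B and Taxon M only — synapomorphy for {Taxon B, Taxon M}.
II (derived state 'present') is shared by all ingroup taxa — unites the whole ingroup.
III: derived state 'present' in Taxon B only — an autapomorphy, so it tells us nothing about relationships among taxa.
Most parsimonious ingroup topology: ((Taxon B,Taxon M),Taxon Y).
Changes per character on this tree: I: 1; II: 1; III: 1.
Total = 3.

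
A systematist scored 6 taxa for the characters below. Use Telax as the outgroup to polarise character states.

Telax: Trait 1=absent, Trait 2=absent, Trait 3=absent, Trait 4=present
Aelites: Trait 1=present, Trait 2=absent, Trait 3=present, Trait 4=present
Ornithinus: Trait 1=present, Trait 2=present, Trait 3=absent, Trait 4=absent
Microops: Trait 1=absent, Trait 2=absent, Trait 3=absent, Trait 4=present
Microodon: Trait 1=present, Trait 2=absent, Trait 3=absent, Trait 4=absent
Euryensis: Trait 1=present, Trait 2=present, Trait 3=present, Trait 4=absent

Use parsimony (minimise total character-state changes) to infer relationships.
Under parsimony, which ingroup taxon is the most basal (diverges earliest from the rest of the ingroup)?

Microops

Character polarity is set by the outgroup: the derived state is whichever differs from the outgroup's state, so for Trait 4 the derived state is 'absent', and for the remaining characters it is 'present'.
Trait 1 (derived state 'present') is shared by Aelites, Euryensis, Microodon, and Ornithinus — a synapomorphy uniting that clade.
Trait 2 (derived state 'present') is shared by Euryensis and Ornithinus — a synapomorphy uniting that clade.
Trait 3 (state 'present') occurs in Aelites and Euryensis but conflicts with the nesting implied by the other characters — most parsimoniously interpreted as homoplasy.
Trait 4: derived state 'absent' in Euryensis, Microodon, and Ornithinus only — synapomorphy for {Euryensis, Microodon, Ornithinus}.
Most parsimonious ingroup topology: ((Aelites,((Ornithinus,Euryensis),Microodon)),Microops).
Microops is sister to the clade containing all other ingroup taxa, so it is the earliest-diverging (most basal) ingroup lineage.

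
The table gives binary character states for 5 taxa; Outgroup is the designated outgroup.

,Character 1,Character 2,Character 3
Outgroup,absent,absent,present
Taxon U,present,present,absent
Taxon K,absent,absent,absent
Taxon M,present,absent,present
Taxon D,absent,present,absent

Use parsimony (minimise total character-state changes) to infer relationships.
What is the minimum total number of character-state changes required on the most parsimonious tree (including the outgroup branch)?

Character polarity is set by the outgroup: the derived state is whichever differs from the outgroup's state, so for Character 3 the derived state is 'absent', and for the remaining characters it is 'present'.
Character 1 (state 'present') occurs in Taxon M and Taxon U but conflicts with the nesting implied by the other characters — most parsimoniously interpreted as homoplasy.
Character 2: derived state 'present' in Taxon D and Taxon U only — synapomorphy for {Taxon D, Taxon U}.
Character 3 (derived state 'absent') is shared by Taxon D, Taxon K, and Taxon U — a synapomorphy uniting that clade.
Most parsimonious ingroup topology: (((Taxon U,Taxon D),Taxon K),Taxon M).
Changes per character on this tree: Character 1: 2; Character 2: 1; Character 3: 1.
Total = 4.

4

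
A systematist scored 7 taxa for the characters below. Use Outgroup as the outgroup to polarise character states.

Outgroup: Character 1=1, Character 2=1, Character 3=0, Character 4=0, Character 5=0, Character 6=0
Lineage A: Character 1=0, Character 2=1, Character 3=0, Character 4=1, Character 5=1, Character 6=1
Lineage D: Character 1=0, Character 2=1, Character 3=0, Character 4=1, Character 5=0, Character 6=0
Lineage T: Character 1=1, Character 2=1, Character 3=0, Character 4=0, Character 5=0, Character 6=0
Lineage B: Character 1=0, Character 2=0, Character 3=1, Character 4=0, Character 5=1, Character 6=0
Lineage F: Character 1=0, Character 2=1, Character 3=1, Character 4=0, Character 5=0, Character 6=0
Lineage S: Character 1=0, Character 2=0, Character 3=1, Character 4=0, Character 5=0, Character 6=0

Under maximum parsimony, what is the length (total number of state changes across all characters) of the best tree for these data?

7

Character polarity is set by the outgroup: the derived state is whichever differs from the outgroup's state, so for Character 1, Character 2 the derived state is '0', and for the remaining characters it is '1'.
Only Lineage A, Lineage B, Lineage D, Lineage F, and Lineage S show the derived state '0' for Character 1, supporting them as a clade.
Only Lineage B and Lineage S show the derived state '0' for Character 2, supporting them as a clade.
Only Lineage B, Lineage F, and Lineage S show the derived state '1' for Character 3, supporting them as a clade.
Character 4 (derived state '1') is shared by Lineage A and Lineage D — a synapomorphy uniting that clade.
Character 5 groups Lineage A and Lineage B, which is incompatible with the clades supported by the remaining characters; treating it as convergent (homoplasy) costs fewer steps than any alternative tree.
Character 6: derived state '1' in Lineage A only — an autapomorphy, so it tells us nothing about relationships among taxa.
Most parsimonious ingroup topology: (((Lineage A,Lineage D),((Lineage B,Lineage S),Lineage F)),Lineage T).
Changes per character on this tree: Character 1: 1; Character 2: 1; Character 3: 1; Character 4: 1; Character 5: 2; Character 6: 1.
Total = 7.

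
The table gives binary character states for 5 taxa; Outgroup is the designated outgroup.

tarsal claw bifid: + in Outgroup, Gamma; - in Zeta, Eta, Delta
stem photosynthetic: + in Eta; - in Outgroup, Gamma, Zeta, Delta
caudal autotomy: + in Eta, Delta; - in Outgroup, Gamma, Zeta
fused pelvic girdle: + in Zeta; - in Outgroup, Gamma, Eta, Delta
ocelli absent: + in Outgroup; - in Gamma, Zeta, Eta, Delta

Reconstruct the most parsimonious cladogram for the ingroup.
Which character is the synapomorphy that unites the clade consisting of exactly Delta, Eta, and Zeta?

tarsal claw bifid

Character polarity is set by the outgroup: the derived state is whichever differs from the outgroup's state, so for tarsal claw bifid, ocelli absent the derived state is '-', and for the remaining characters it is '+'.
tarsal claw bifid: derived state '-' in Delta, Eta, and Zeta only — synapomorphy for {Delta, Eta, Zeta}.
stem photosynthetic (derived state '+') is unique to Eta (autapomorphy; uninformative for grouping).
caudal autotomy (derived state '+') is shared by Delta and Eta — a synapomorphy uniting that clade.
fused pelvic girdle: derived state '+' in Zeta only — an autapomorphy, so it tells us nothing about relationships among taxa.
ocelli absent (derived state '-') is shared by all ingroup taxa — unites the whole ingroup.
Most parsimonious ingroup topology: (Gamma,(Zeta,(Eta,Delta))).
The clade {Delta, Eta, Zeta} is supported by tarsal claw bifid: its derived state '-' occurs in exactly those taxa and in no other taxon (including the outgroup).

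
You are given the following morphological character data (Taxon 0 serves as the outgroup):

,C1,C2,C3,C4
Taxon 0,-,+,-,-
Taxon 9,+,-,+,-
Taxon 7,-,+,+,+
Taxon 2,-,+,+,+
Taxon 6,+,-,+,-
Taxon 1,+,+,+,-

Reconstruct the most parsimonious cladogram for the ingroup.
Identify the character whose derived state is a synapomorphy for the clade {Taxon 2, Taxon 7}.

Character polarity is set by the outgroup: the derived state is whichever differs from the outgroup's state, so for C2 the derived state is '-', and for the remaining characters it is '+'.
C1 (derived state '+') is shared by Taxon 1, Taxon 6, and Taxon 9 — a synapomorphy uniting that clade.
C2: derived state '-' in Taxon 6 and Taxon 9 only — synapomorphy for {Taxon 6, Taxon 9}.
All ingroup taxa share the derived state '+' for C3; it defines the ingroup but does not resolve relationships within it.
Only Taxon 2 and Taxon 7 show the derived state '+' for C4, supporting them as a clade.
Most parsimonious ingroup topology: (((Taxon 9,Taxon 6),Taxon 1),(Taxon 7,Taxon 2)).
The clade {Taxon 2, Taxon 7} is supported by C4: its derived state '+' occurs in exactly those taxa and in no other taxon (including the outgroup).

C4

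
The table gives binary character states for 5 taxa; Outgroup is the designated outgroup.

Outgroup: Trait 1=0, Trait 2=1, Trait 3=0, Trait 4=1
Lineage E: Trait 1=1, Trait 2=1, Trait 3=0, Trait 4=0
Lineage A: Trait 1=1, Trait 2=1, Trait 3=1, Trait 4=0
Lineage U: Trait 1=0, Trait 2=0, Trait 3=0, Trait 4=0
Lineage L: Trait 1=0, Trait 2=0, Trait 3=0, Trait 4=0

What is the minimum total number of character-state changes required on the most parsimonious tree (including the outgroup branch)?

Character polarity is set by the outgroup: the derived state is whichever differs from the outgroup's state, so for Trait 2, Trait 4 the derived state is '0', and for the remaining characters it is '1'.
Trait 1 (derived state '1') is shared by Lineage A and Lineage E — a synapomorphy uniting that clade.
Only Lineage L and Lineage U show the derived state '0' for Trait 2, supporting them as a clade.
Trait 3: derived state '1' in Lineage A only — an autapomorphy, so it tells us nothing about relationships among taxa.
All ingroup taxa share the derived state '0' for Trait 4; it defines the ingroup but does not resolve relationships within it.
Most parsimonious ingroup topology: ((Lineage E,Lineage A),(Lineage U,Lineage L)).
Changes per character on this tree: Trait 1: 1; Trait 2: 1; Trait 3: 1; Trait 4: 1.
Total = 4.

4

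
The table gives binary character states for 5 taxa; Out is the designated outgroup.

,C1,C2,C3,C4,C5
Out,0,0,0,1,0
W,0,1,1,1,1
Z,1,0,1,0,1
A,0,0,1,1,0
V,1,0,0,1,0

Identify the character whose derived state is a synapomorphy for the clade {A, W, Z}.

C3

Character polarity is set by the outgroup: the derived state is whichever differs from the outgroup's state, so for C4 the derived state is '0', and for the remaining characters it is '1'.
C1 groups V and Z, which is incompatible with the clades supported by the remaining characters; treating it as convergent (homoplasy) costs fewer steps than any alternative tree.
C2: derived state '1' in W only — an autapomorphy, so it tells us nothing about relationships among taxa.
Only A, W, and Z show the derived state '1' for C3, supporting them as a clade.
C4: derived state '0' in Z only — an autapomorphy, so it tells us nothing about relationships among taxa.
C5: derived state '1' in W and Z only — synapomorphy for {W, Z}.
Most parsimonious ingroup topology: (((W,Z),A),V).
The clade {A, W, Z} is supported by C3: its derived state '1' occurs in exactly those taxa and in no other taxon (including the outgroup).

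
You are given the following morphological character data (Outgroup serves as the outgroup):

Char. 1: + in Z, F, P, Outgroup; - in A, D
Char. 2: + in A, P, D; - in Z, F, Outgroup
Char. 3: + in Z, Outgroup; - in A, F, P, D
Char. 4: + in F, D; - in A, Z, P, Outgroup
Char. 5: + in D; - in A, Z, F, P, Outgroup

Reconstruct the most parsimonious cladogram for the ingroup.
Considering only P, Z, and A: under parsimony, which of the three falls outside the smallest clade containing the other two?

Character polarity is set by the outgroup: the derived state is whichever differs from the outgroup's state, so for Char. 1, Char. 3 the derived state is '-', and for the remaining characters it is '+'.
Char. 1 (derived state '-') is shared by A and D — a synapomorphy uniting that clade.
Only A, D, and P show the derived state '+' for Char. 2, supporting them as a clade.
Char. 3: derived state '-' in A, D, F, and P only — synapomorphy for {A, D, F, P}.
Char. 4 groups D and F, which is incompatible with the clades supported by the remaining characters; treating it as convergent (homoplasy) costs fewer steps than any alternative tree.
Char. 5: derived state '+' in D only — an autapomorphy, so it tells us nothing about relationships among taxa.
Most parsimonious ingroup topology: ((((D,A),P),F),Z).
P and A share a more recent common ancestor with each other than either does with Z, so Z is the least closely related of the three.

Z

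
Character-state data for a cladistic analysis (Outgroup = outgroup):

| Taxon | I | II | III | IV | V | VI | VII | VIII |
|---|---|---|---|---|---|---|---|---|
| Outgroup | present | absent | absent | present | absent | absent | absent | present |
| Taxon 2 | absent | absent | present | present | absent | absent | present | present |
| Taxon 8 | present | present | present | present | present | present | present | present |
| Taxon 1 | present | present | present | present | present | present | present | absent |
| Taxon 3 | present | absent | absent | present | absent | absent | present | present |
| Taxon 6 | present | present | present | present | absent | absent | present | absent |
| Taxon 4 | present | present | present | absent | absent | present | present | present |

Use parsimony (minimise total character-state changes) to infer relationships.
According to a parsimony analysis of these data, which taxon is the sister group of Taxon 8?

Character polarity is set by the outgroup: the derived state is whichever differs from the outgroup's state, so for I, IV, VIII the derived state is 'absent', and for the remaining characters it is 'present'.
I: derived state 'absent' in Taxon 2 only — an autapomorphy, so it tells us nothing about relationships among taxa.
Only Taxon 1, Taxon 4, Taxon 6, and Taxon 8 show the derived state 'present' for II, supporting them as a clade.
III: derived state 'present' in Taxon 1, Taxon 2, Taxon 4, Taxon 6, and Taxon 8 only — synapomorphy for {Taxon 1, Taxon 2, Taxon 4, Taxon 6, Taxon 8}.
IV: derived state 'absent' in Taxon 4 only — an autapomorphy, so it tells us nothing about relationships among taxa.
Only Taxon 1 and Taxon 8 show the derived state 'present' for V, supporting them as a clade.
VI: derived state 'present' in Taxon 1, Taxon 4, and Taxon 8 only — synapomorphy for {Taxon 1, Taxon 4, Taxon 8}.
All ingroup taxa share the derived state 'present' for VII; it defines the ingroup but does not resolve relationships within it.
VIII (state 'absent') occurs in Taxon 1 and Taxon 6 but conflicts with the nesting implied by the other characters — most parsimoniously interpreted as homoplasy.
Most parsimonious ingroup topology: ((Taxon 2,(((Taxon 8,Taxon 1),Taxon 4),Taxon 6)),Taxon 3).
Taxon 8 and Taxon 1 form a cherry on this tree, so they are sister taxa.

Taxon 1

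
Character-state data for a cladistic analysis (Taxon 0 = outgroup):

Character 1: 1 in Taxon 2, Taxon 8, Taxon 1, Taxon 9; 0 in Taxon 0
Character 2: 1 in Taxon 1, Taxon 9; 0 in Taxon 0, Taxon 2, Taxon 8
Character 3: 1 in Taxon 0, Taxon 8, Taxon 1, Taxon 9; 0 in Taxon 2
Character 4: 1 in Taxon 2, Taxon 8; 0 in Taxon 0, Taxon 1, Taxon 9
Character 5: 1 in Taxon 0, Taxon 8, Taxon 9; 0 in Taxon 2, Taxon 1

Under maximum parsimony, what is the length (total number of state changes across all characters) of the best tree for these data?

Character polarity is set by the outgroup: the derived state is whichever differs from the outgroup's state, so for Character 3, Character 5 the derived state is '0', and for the remaining characters it is '1'.
All ingroup taxa share the derived state '1' for Character 1; it defines the ingroup but does not resolve relationships within it.
Character 2: derived state '1' in Taxon 1 and Taxon 9 only — synapomorphy for {Taxon 1, Taxon 9}.
Character 3 (derived state '0') is unique to Taxon 2 (autapomorphy; uninformative for grouping).
Only Taxon 2 and Taxon 8 show the derived state '1' for Character 4, supporting them as a clade.
Character 5 (state '0') occurs in Taxon 1 and Taxon 2 but conflicts with the nesting implied by the other characters — most parsimoniously interpreted as homoplasy.
Most parsimonious ingroup topology: ((Taxon 2,Taxon 8),(Taxon 1,Taxon 9)).
Changes per character on this tree: Character 1: 1; Character 2: 1; Character 3: 1; Character 4: 1; Character 5: 2.
Total = 6.

6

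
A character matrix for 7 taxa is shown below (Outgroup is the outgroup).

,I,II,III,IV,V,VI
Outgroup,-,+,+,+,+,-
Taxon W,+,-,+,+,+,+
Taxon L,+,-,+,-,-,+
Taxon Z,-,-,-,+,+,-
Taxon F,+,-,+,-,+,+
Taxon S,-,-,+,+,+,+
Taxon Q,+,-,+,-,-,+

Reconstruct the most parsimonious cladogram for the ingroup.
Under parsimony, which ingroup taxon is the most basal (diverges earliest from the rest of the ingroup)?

Taxon Z

Character polarity is set by the outgroup: the derived state is whichever differs from the outgroup's state, so for II, III, IV, V the derived state is '-', and for the remaining characters it is '+'.
Only Taxon F, Taxon L, Taxon Q, and Taxon W show the derived state '+' for I, supporting them as a clade.
II (derived state '-') is shared by all ingroup taxa — unites the whole ingroup.
III (derived state '-') is unique to Taxon Z (autapomorphy; uninformative for grouping).
IV (derived state '-') is shared by Taxon F, Taxon L, and Taxon Q — a synapomorphy uniting that clade.
Only Taxon L and Taxon Q show the derived state '-' for V, supporting them as a clade.
VI: derived state '+' in Taxon F, Taxon L, Taxon Q, Taxon S, and Taxon W only — synapomorphy for {Taxon F, Taxon L, Taxon Q, Taxon S, Taxon W}.
Most parsimonious ingroup topology: (((Taxon W,((Taxon L,Taxon Q),Taxon F)),Taxon S),Taxon Z).
Taxon Z is sister to the clade containing all other ingroup taxa, so it is the earliest-diverging (most basal) ingroup lineage.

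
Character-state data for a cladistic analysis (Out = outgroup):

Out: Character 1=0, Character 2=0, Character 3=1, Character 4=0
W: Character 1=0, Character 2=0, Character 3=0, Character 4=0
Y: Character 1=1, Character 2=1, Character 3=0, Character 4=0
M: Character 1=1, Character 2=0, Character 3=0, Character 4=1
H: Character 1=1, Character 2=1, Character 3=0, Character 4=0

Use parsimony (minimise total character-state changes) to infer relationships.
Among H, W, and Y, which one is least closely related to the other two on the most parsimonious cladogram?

W

Character polarity is set by the outgroup: the derived state is whichever differs from the outgroup's state, so for Character 3 the derived state is '0', and for the remaining characters it is '1'.
Character 1 (derived state '1') is shared by H, M, and Y — a synapomorphy uniting that clade.
Character 2 (derived state '1') is shared by H and Y — a synapomorphy uniting that clade.
All ingroup taxa share the derived state '0' for Character 3; it defines the ingroup but does not resolve relationships within it.
Character 4: derived state '1' in M only — an autapomorphy, so it tells us nothing about relationships among taxa.
Most parsimonious ingroup topology: (W,((Y,H),M)).
Y and H share a more recent common ancestor with each other than either does with W, so W is the least closely related of the three.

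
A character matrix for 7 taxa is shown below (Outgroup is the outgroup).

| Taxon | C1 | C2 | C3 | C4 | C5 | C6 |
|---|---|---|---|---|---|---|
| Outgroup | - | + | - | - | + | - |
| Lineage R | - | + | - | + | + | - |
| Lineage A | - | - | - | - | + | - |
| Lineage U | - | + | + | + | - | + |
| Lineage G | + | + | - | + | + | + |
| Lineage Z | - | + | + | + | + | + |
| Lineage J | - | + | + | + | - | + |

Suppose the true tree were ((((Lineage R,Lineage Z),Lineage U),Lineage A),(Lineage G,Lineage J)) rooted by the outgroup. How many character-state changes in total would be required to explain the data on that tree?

12

Map each character onto ((((Lineage R,Lineage Z),Lineage U),Lineage A),(Lineage G,Lineage J)) (rooted by Outgroup) and count the minimum state changes it requires (Fitch parsimony):
C1: 1; C2: 1; C3: 3; C4: 2; C5: 2; C6: 3.
Total tree length = 12.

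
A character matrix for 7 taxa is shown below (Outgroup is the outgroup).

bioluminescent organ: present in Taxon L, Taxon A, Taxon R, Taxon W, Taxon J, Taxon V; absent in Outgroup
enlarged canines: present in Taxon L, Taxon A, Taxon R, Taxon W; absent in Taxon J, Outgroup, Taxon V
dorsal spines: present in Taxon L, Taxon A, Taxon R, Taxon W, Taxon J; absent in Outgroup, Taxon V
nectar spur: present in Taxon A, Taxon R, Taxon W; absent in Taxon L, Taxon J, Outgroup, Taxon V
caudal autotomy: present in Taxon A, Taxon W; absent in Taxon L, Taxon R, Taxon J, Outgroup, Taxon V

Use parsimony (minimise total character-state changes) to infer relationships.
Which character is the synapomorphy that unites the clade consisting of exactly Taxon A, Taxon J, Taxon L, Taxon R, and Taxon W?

The outgroup has state 'absent' for every character, so 'present' is the derived state throughout.
bioluminescent organ (derived state 'present') is shared by all ingroup taxa — unites the whole ingroup.
Only Taxon A, Taxon L, Taxon R, and Taxon W show the derived state 'present' for enlarged canines, supporting them as a clade.
dorsal spines: derived state 'present' in Taxon A, Taxon J, Taxon L, Taxon R, and Taxon W only — synapomorphy for {Taxon A, Taxon J, Taxon L, Taxon R, Taxon W}.
Only Taxon A, Taxon R, and Taxon W show the derived state 'present' for nectar spur, supporting them as a clade.
caudal autotomy (derived state 'present') is shared by Taxon A and Taxon W — a synapomorphy uniting that clade.
Most parsimonious ingroup topology: ((Taxon J,(((Taxon A,Taxon W),Taxon R),Taxon L)),Taxon V).
The clade {Taxon A, Taxon J, Taxon L, Taxon R, Taxon W} is supported by dorsal spines: its derived state 'present' occurs in exactly those taxa and in no other taxon (including the outgroup).

dorsal spines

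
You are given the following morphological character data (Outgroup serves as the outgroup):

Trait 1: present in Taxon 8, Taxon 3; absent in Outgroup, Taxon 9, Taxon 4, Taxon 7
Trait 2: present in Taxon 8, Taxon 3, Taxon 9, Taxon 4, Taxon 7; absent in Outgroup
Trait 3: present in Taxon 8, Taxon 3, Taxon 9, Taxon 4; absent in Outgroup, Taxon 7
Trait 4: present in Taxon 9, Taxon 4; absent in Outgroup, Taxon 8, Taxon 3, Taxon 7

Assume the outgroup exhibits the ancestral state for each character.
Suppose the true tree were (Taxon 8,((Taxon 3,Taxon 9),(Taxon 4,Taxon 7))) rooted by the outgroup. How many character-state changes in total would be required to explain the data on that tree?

Map each character onto (Taxon 8,((Taxon 3,Taxon 9),(Taxon 4,Taxon 7))) (rooted by Outgroup) and count the minimum state changes it requires (Fitch parsimony):
Trait 1: 2; Trait 2: 1; Trait 3: 2; Trait 4: 2.
Total tree length = 7.

7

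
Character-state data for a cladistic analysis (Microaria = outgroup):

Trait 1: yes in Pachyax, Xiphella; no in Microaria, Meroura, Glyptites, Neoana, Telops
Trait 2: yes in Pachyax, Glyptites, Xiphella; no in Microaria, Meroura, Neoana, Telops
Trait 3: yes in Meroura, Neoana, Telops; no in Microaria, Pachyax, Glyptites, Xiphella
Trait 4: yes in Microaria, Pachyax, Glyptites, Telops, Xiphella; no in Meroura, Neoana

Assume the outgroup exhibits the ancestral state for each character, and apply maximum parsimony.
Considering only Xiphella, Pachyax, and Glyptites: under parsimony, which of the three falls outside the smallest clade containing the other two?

Character polarity is set by the outgroup: the derived state is whichever differs from the outgroup's state, so for Trait 4 the derived state is 'no', and for the remaining characters it is 'yes'.
Only Pachyax and Xiphella show the derived state 'yes' for Trait 1, supporting them as a clade.
Only Glyptites, Pachyax, and Xiphella show the derived state 'yes' for Trait 2, supporting them as a clade.
Trait 3: derived state 'yes' in Meroura, Neoana, and Telops only — synapomorphy for {Meroura, Neoana, Telops}.
Trait 4: derived state 'no' in Meroura and Neoana only — synapomorphy for {Meroura, Neoana}.
Most parsimonious ingroup topology: (((Pachyax,Xiphella),Glyptites),((Meroura,Neoana),Telops)).
Xiphella and Pachyax share a more recent common ancestor with each other than either does with Glyptites, so Glyptites is the least closely related of the three.

Glyptites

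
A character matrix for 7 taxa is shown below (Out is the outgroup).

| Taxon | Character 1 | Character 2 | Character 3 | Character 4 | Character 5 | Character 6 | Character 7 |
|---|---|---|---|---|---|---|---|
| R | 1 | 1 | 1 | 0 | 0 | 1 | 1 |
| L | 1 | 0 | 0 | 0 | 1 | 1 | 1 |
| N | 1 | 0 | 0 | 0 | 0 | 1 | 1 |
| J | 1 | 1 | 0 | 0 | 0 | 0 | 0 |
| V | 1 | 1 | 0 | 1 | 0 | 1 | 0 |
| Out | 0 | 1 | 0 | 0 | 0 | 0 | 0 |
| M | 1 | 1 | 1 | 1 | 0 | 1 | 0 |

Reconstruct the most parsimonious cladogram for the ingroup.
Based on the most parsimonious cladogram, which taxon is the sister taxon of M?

Character polarity is set by the outgroup: the derived state is whichever differs from the outgroup's state, so for Character 2 the derived state is '0', and for the remaining characters it is '1'.
All ingroup taxa share the derived state '1' for Character 1; it defines the ingroup but does not resolve relationships within it.
Only L and N show the derived state '0' for Character 2, supporting them as a clade.
Character 3 (state '1') occurs in M and R but conflicts with the nesting implied by the other characters — most parsimoniously interpreted as homoplasy.
Character 4 (derived state '1') is shared by M and V — a synapomorphy uniting that clade.
Character 5 (derived state '1') is unique to L (autapomorphy; uninformative for grouping).
Character 6 (derived state '1') is shared by L, M, N, R, and V — a synapomorphy uniting that clade.
Character 7: derived state '1' in L, N, and R only — synapomorphy for {L, N, R}.
Most parsimonious ingroup topology: (((V,M),((L,N),R)),J).
M and V form a cherry on this tree, so they are sister taxa.

V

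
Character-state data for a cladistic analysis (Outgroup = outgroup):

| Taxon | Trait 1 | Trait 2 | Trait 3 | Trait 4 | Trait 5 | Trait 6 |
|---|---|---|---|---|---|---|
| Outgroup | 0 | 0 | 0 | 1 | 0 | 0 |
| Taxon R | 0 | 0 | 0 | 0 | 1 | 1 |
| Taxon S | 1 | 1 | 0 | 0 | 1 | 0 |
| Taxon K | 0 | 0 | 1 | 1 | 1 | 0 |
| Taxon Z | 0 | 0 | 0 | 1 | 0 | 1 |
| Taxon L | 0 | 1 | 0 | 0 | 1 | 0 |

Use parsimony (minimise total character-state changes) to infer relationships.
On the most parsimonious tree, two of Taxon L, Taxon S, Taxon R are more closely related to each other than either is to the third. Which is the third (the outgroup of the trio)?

Taxon R

Character polarity is set by the outgroup: the derived state is whichever differs from the outgroup's state, so for Trait 4 the derived state is '0', and for the remaining characters it is '1'.
Trait 1 (derived state '1') is unique to Taxon S (autapomorphy; uninformative for grouping).
Trait 2: derived state '1' in Taxon L and Taxon S only — synapomorphy for {Taxon L, Taxon S}.
Trait 3 (derived state '1') is unique to Taxon K (autapomorphy; uninformative for grouping).
Only Taxon L, Taxon R, and Taxon S show the derived state '0' for Trait 4, supporting them as a clade.
Trait 5 (derived state '1') is shared by Taxon K, Taxon L, Taxon R, and Taxon S — a synapomorphy uniting that clade.
Trait 6 groups Taxon R and Taxon Z, which is incompatible with the clades supported by the remaining characters; treating it as convergent (homoplasy) costs fewer steps than any alternative tree.
Most parsimonious ingroup topology: (((Taxon R,(Taxon L,Taxon S)),Taxon K),Taxon Z).
Taxon S and Taxon L share a more recent common ancestor with each other than either does with Taxon R, so Taxon R is the least closely related of the three.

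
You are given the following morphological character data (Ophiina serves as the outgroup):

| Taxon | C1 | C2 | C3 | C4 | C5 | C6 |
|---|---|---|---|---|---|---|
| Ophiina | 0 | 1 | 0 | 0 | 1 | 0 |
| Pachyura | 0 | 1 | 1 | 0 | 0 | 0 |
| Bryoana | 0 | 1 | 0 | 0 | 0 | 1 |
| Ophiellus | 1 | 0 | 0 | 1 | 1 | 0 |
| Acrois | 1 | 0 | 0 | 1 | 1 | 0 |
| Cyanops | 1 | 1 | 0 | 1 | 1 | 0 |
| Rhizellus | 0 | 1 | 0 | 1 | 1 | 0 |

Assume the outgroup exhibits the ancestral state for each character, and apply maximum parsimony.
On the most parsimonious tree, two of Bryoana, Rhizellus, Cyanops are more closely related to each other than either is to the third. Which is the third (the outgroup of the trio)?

Character polarity is set by the outgroup: the derived state is whichever differs from the outgroup's state, so for C2, C5 the derived state is '0', and for the remaining characters it is '1'.
Only Acrois, Cyanops, and Ophiellus show the derived state '1' for C1, supporting them as a clade.
C2: derived state '0' in Acrois and Ophiellus only — synapomorphy for {Acrois, Ophiellus}.
C3: derived state '1' in Pachyura only — an autapomorphy, so it tells us nothing about relationships among taxa.
C4: derived state '1' in Acrois, Cyanops, Ophiellus, and Rhizellus only — synapomorphy for {Acrois, Cyanops, Ophiellus, Rhizellus}.
C5 (derived state '0') is shared by Bryoana and Pachyura — a synapomorphy uniting that clade.
C6: derived state '1' in Bryoana only — an autapomorphy, so it tells us nothing about relationships among taxa.
Most parsimonious ingroup topology: ((Pachyura,Bryoana),(((Ophiellus,Acrois),Cyanops),Rhizellus)).
Cyanops and Rhizellus share a more recent common ancestor with each other than either does with Bryoana, so Bryoana is the least closely related of the three.

Bryoana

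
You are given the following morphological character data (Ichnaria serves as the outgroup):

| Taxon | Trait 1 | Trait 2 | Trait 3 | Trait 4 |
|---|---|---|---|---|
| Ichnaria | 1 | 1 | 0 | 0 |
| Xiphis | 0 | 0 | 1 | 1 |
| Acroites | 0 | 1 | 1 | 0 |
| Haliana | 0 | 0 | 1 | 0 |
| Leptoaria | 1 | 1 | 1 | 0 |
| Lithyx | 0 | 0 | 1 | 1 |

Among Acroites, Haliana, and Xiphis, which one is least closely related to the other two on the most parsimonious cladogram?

Acroites

Character polarity is set by the outgroup: the derived state is whichever differs from the outgroup's state, so for Trait 1, Trait 2 the derived state is '0', and for the remaining characters it is '1'.
Trait 1: derived state '0' in Acroites, Haliana, Lithyx, and Xiphis only — synapomorphy for {Acroites, Haliana, Lithyx, Xiphis}.
Trait 2: derived state '0' in Haliana, Lithyx, and Xiphis only — synapomorphy for {Haliana, Lithyx, Xiphis}.
All ingroup taxa share the derived state '1' for Trait 3; it defines the ingroup but does not resolve relationships within it.
Trait 4: derived state '1' in Lithyx and Xiphis only — synapomorphy for {Lithyx, Xiphis}.
Most parsimonious ingroup topology: ((((Xiphis,Lithyx),Haliana),Acroites),Leptoaria).
Haliana and Xiphis share a more recent common ancestor with each other than either does with Acroites, so Acroites is the least closely related of the three.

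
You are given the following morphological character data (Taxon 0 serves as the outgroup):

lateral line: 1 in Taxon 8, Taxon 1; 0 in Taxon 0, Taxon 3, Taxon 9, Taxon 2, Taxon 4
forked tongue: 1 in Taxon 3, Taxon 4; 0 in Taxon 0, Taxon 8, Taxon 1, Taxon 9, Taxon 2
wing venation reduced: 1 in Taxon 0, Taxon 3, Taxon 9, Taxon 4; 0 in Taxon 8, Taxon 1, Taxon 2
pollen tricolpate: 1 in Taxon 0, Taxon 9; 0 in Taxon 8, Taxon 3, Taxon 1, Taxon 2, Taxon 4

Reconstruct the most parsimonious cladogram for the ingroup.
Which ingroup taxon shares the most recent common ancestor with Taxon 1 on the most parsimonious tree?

Taxon 8

Character polarity is set by the outgroup: the derived state is whichever differs from the outgroup's state, so for wing venation reduced, pollen tricolpate the derived state is '0', and for the remaining characters it is '1'.
lateral line (derived state '1') is shared by Taxon 1 and Taxon 8 — a synapomorphy uniting that clade.
forked tongue: derived state '1' in Taxon 3 and Taxon 4 only — synapomorphy for {Taxon 3, Taxon 4}.
wing venation reduced (derived state '0') is shared by Taxon 1, Taxon 2, and Taxon 8 — a synapomorphy uniting that clade.
pollen tricolpate (derived state '0') is shared by Taxon 1, Taxon 2, Taxon 3, Taxon 4, and Taxon 8 — a synapomorphy uniting that clade.
Most parsimonious ingroup topology: ((((Taxon 8,Taxon 1),Taxon 2),(Taxon 3,Taxon 4)),Taxon 9).
Taxon 1 and Taxon 8 form a cherry on this tree, so they are sister taxa.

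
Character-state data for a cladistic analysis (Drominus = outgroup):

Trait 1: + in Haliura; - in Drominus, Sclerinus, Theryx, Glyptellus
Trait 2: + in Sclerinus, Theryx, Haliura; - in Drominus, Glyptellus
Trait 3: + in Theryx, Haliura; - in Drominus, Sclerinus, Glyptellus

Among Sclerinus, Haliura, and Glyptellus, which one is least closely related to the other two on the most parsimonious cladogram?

The outgroup has state '-' for every character, so '+' is the derived state throughout.
Trait 1: derived state '+' in Haliura only — an autapomorphy, so it tells us nothing about relationships among taxa.
Only Haliura, Sclerinus, and Theryx show the derived state '+' for Trait 2, supporting them as a clade.
Trait 3: derived state '+' in Haliura and Theryx only — synapomorphy for {Haliura, Theryx}.
Most parsimonious ingroup topology: ((Sclerinus,(Theryx,Haliura)),Glyptellus).
Haliura and Sclerinus share a more recent common ancestor with each other than either does with Glyptellus, so Glyptellus is the least closely related of the three.

Glyptellus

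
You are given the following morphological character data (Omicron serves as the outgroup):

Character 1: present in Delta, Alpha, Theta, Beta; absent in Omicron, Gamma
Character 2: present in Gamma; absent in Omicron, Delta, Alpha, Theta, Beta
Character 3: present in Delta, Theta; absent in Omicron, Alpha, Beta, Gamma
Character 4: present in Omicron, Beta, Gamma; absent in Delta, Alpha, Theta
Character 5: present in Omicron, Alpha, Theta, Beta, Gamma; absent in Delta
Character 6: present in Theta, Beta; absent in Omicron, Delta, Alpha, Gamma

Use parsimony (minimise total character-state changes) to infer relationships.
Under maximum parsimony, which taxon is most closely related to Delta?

Character polarity is set by the outgroup: the derived state is whichever differs from the outgroup's state, so for Character 4, Character 5 the derived state is 'absent', and for the remaining characters it is 'present'.
Character 1: derived state 'present' in Alpha, Beta, Delta, and Theta only — synapomorphy for {Alpha, Beta, Delta, Theta}.
Character 2 (derived state 'present') is unique to Gamma (autapomorphy; uninformative for grouping).
Only Delta and Theta show the derived state 'present' for Character 3, supporting them as a clade.
Character 4 (derived state 'absent') is shared by Alpha, Delta, and Theta — a synapomorphy uniting that clade.
Character 5: derived state 'absent' in Delta only — an autapomorphy, so it tells us nothing about relationships among taxa.
Character 6 groups Beta and Theta, which is incompatible with the clades supported by the remaining characters; treating it as convergent (homoplasy) costs fewer steps than any alternative tree.
Most parsimonious ingroup topology: ((((Delta,Theta),Alpha),Beta),Gamma).
Delta and Theta form a cherry on this tree, so they are sister taxa.

Theta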